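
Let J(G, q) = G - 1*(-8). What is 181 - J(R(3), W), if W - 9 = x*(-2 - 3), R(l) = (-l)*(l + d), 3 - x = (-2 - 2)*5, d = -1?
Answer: 179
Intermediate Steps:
x = 23 (x = 3 - (-2 - 2)*5 = 3 - (-4)*5 = 3 - 1*(-20) = 3 + 20 = 23)
R(l) = -l*(-1 + l) (R(l) = (-l)*(l - 1) = (-l)*(-1 + l) = -l*(-1 + l))
W = -106 (W = 9 + 23*(-2 - 3) = 9 + 23*(-5) = 9 - 115 = -106)
J(G, q) = 8 + G (J(G, q) = G + 8 = 8 + G)
181 - J(R(3), W) = 181 - (8 + 3*(1 - 1*3)) = 181 - (8 + 3*(1 - 3)) = 181 - (8 + 3*(-2)) = 181 - (8 - 6) = 181 - 1*2 = 181 - 2 = 179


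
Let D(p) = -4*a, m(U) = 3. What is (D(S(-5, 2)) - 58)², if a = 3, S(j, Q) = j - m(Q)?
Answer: 4900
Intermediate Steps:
S(j, Q) = -3 + j (S(j, Q) = j - 1*3 = j - 3 = -3 + j)
D(p) = -12 (D(p) = -4*3 = -12)
(D(S(-5, 2)) - 58)² = (-12 - 58)² = (-70)² = 4900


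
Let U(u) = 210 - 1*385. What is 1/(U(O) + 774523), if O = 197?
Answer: 1/774348 ≈ 1.2914e-6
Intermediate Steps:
U(u) = -175 (U(u) = 210 - 385 = -175)
1/(U(O) + 774523) = 1/(-175 + 774523) = 1/774348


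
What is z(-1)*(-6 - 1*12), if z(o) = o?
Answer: 18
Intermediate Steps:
z(-1)*(-6 - 1*12) = -(-6 - 1*12) = -(-6 - 12) = -1*(-18) = 18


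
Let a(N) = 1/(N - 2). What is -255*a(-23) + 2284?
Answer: 11471/5 ≈ 2294.2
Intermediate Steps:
a(N) = 1/(-2 + N)
-255*a(-23) + 2284 = -255/(-2 - 23) + 2284 = -255/(-25) + 2284 = -255*(-1/25) + 2284 = 51/5 + 2284 = 11471/5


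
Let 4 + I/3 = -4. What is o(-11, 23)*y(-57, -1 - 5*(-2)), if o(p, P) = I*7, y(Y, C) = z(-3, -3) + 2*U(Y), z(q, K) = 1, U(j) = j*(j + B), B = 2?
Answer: -1053528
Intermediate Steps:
I = -24 (I = -12 + 3*(-4) = -12 - 12 = -24)
U(j) = j*(2 + j) (U(j) = j*(j + 2) = j*(2 + j))
y(Y, C) = 1 + 2*Y*(2 + Y) (y(Y, C) = 1 + 2*(Y*(2 + Y)) = 1 + 2*Y*(2 + Y))
o(p, P) = -168 (o(p, P) = -24*7 = -168)
o(-11, 23)*y(-57, -1 - 5*(-2)) = -168*(1 + 2*(-57)*(2 - 57)) = -168*(1 + 2*(-57)*(-55)) = -168*(1 + 6270) = -168*6271 = -1053528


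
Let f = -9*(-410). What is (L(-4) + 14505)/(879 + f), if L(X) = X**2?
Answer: 14521/4569 ≈ 3.1782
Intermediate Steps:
f = 3690
(L(-4) + 14505)/(879 + f) = ((-4)**2 + 14505)/(879 + 3690) = (16 + 14505)/4569 = 14521*(1/4569) = 14521/4569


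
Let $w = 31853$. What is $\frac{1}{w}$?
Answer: $\frac{1}{31853} \approx 3.1394 \cdot 10^{-5}$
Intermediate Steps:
$\frac{1}{w} = \frac{1}{31853}$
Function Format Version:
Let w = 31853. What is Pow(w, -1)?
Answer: Rational(1, 31853) ≈ 3.1394e-5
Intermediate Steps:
Pow(w, -1) = Pow(31853, -1) = Rational(1, 31853)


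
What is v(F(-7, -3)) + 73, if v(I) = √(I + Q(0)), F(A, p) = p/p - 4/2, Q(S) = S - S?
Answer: 73 + I ≈ 73.0 + 1.0*I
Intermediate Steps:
Q(S) = 0
F(A, p) = -1 (F(A, p) = 1 - 4*½ = 1 - 2 = -1)
v(I) = √I (v(I) = √(I + 0) = √I)
v(F(-7, -3)) + 73 = √(-1) + 73 = I + 73 = 73 + I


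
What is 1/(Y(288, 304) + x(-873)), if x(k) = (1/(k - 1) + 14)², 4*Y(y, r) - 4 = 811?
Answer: 190969/76333740 ≈ 0.0025018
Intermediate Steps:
Y(y, r) = 815/4 (Y(y, r) = 1 + (¼)*811 = 1 + 811/4 = 815/4)
x(k) = (14 + 1/(-1 + k))² (x(k) = (1/(-1 + k) + 14)² = (14 + 1/(-1 + k))²)
1/(Y(288, 304) + x(-873)) = 1/(815/4 + (-13 + 14*(-873))²/(-1 - 873)²) = 1/(815/4 + (-13 - 12222)²/(-874)²) = 1/(815/4 + (1/763876)*(-12235)²) = 1/(815/4 + (1/763876)*149695225) = 1/(815/4 + 149695225/763876) = 1/(76333740/190969) = 190969/76333740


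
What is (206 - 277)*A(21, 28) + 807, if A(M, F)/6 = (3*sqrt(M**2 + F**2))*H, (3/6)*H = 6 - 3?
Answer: -267573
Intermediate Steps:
H = 6 (H = 2*(6 - 3) = 2*3 = 6)
A(M, F) = 108*sqrt(F**2 + M**2) (A(M, F) = 6*((3*sqrt(M**2 + F**2))*6) = 6*((3*sqrt(F**2 + M**2))*6) = 6*(18*sqrt(F**2 + M**2)) = 108*sqrt(F**2 + M**2))
(206 - 277)*A(21, 28) + 807 = (206 - 277)*(108*sqrt(28**2 + 21**2)) + 807 = -7668*sqrt(784 + 441) + 807 = -7668*sqrt(1225) + 807 = -7668*35 + 807 = -71*3780 + 807 = -268380 + 807 = -267573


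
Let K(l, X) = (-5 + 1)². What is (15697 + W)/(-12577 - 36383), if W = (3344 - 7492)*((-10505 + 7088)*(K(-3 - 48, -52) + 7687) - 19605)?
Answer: -21852294317/9792 ≈ -2.2316e+6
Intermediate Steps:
K(l, X) = 16 (K(l, X) = (-4)² = 16)
W = 109261455888 (W = (3344 - 7492)*((-10505 + 7088)*(16 + 7687) - 19605) = -4148*(-3417*7703 - 19605) = -4148*(-26321151 - 19605) = -4148*(-26340756) = 109261455888)
(15697 + W)/(-12577 - 36383) = (15697 + 109261455888)/(-12577 - 36383) = 109261471585/(-48960) = 109261471585*(-1/48960) = -21852294317/9792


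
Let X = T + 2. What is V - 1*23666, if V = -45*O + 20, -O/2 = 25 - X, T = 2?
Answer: -21756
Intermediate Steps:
X = 4 (X = 2 + 2 = 4)
O = -42 (O = -2*(25 - 1*4) = -2*(25 - 4) = -2*21 = -42)
V = 1910 (V = -45*(-42) + 20 = 1890 + 20 = 1910)
V - 1*23666 = 1910 - 1*23666 = 1910 - 23666 = -21756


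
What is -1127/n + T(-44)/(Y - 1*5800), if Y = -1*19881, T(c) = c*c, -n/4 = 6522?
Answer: -21563881/669965928 ≈ -0.032187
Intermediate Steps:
n = -26088 (n = -4*6522 = -26088)
T(c) = c**2
Y = -19881
-1127/n + T(-44)/(Y - 1*5800) = -1127/(-26088) + (-44)**2/(-19881 - 1*5800) = -1127*(-1/26088) + 1936/(-19881 - 5800) = 1127/26088 + 1936/(-25681) = 1127/26088 + 1936*(-1/25681) = 1127/26088 - 1936/25681 = -21563881/669965928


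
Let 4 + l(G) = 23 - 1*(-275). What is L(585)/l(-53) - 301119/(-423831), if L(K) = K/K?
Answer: 29650939/41535438 ≈ 0.71387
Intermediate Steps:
L(K) = 1
l(G) = 294 (l(G) = -4 + (23 - 1*(-275)) = -4 + (23 + 275) = -4 + 298 = 294)
L(585)/l(-53) - 301119/(-423831) = 1/294 - 301119/(-423831) = 1*(1/294) - 301119*(-1/423831) = 1/294 + 100373/141277 = 29650939/41535438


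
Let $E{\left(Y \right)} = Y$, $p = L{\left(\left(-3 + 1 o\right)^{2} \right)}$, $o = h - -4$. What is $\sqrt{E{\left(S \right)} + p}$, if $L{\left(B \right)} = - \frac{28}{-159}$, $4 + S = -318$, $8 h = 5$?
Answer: $\frac{i \sqrt{8136030}}{159} \approx 17.939 i$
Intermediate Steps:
$h = \frac{5}{8}$ ($h = \frac{1}{8} \cdot 5 = \frac{5}{8} \approx 0.625$)
$o = \frac{37}{8}$ ($o = \frac{5}{8} - -4 = \frac{5}{8} + 4 = \frac{37}{8} \approx 4.625$)
$S = -322$ ($S = -4 - 318 = -322$)
$L{\left(B \right)} = \frac{28}{159}$ ($L{\left(B \right)} = \left(-28\right) \left(- \frac{1}{159}\right) = \frac{28}{159}$)
$p = \frac{28}{159} \approx 0.1761$
$\sqrt{E{\left(S \right)} + p} = \sqrt{-322 + \frac{28}{159}} = \sqrt{- \frac{51170}{159}} = \frac{i \sqrt{8136030}}{159}$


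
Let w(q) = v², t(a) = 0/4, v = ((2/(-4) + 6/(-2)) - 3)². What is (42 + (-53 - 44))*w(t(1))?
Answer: -1570855/16 ≈ -98179.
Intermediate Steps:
v = 169/4 (v = ((2*(-¼) + 6*(-½)) - 3)² = ((-½ - 3) - 3)² = (-7/2 - 3)² = (-13/2)² = 169/4 ≈ 42.250)
t(a) = 0 (t(a) = 0*(¼) = 0)
w(q) = 28561/16 (w(q) = (169/4)² = 28561/16)
(42 + (-53 - 44))*w(t(1)) = (42 + (-53 - 44))*(28561/16) = (42 - 97)*(28561/16) = -55*28561/16 = -1570855/16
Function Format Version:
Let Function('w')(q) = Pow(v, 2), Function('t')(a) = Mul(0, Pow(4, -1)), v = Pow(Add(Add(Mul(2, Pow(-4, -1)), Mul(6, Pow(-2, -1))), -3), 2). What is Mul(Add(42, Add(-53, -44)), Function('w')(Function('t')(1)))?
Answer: Rational(-1570855, 16) ≈ -98179.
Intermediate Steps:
v = Rational(169, 4) (v = Pow(Add(Add(Mul(2, Rational(-1, 4)), Mul(6, Rational(-1, 2))), -3), 2) = Pow(Add(Add(Rational(-1, 2), -3), -3), 2) = Pow(Add(Rational(-7, 2), -3), 2) = Pow(Rational(-13, 2), 2) = Rational(169, 4) ≈ 42.250)
Function('t')(a) = 0 (Function('t')(a) = Mul(0, Rational(1, 4)) = 0)
Function('w')(q) = Rational(28561, 16) (Function('w')(q) = Pow(Rational(169, 4), 2) = Rational(28561, 16))
Mul(Add(42, Add(-53, -44)), Function('w')(Function('t')(1))) = Mul(Add(42, Add(-53, -44)), Rational(28561, 16)) = Mul(Add(42, -97), Rational(28561, 16)) = Mul(-55, Rational(28561, 16)) = Rational(-1570855, 16)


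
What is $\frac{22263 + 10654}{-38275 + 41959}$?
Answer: $\frac{32917}{3684} \approx 8.9351$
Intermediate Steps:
$\frac{22263 + 10654}{-38275 + 41959} = \frac{32917}{3684}$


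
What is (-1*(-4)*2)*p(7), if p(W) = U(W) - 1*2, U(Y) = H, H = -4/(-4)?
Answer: -8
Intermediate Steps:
H = 1 (H = -4*(-1/4) = 1)
U(Y) = 1
p(W) = -1 (p(W) = 1 - 1*2 = 1 - 2 = -1)
(-1*(-4)*2)*p(7) = (-1*(-4)*2)*(-1) = (4*2)*(-1) = 8*(-1) = -8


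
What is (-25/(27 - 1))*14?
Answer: -175/13 ≈ -13.462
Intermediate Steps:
(-25/(27 - 1))*14 = (-25/26)*14 = ((1/26)*(-25))*14 = -25/26*14 = -175/13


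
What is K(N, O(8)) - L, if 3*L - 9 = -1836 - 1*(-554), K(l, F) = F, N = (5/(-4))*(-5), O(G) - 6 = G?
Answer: 1315/3 ≈ 438.33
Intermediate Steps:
O(G) = 6 + G
N = 25/4 (N = (5*(-1/4))*(-5) = -5/4*(-5) = 25/4 ≈ 6.2500)
L = -1273/3 (L = 3 + (-1836 - 1*(-554))/3 = 3 + (-1836 + 554)/3 = 3 + (1/3)*(-1282) = 3 - 1282/3 = -1273/3 ≈ -424.33)
K(N, O(8)) - L = (6 + 8) - 1*(-1273/3) = 14 + 1273/3 = 1315/3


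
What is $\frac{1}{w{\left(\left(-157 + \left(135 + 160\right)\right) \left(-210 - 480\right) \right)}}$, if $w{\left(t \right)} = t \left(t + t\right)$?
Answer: $\frac{1}{18133696800} \approx 5.5146 \cdot 10^{-11}$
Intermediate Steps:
$w{\left(t \right)} = 2 t^{2}$ ($w{\left(t \right)} = t 2 t = 2 t^{2}$)
$\frac{1}{w{\left(\left(-157 + \left(135 + 160\right)\right) \left(-210 - 480\right) \right)}} = \frac{1}{2 \left(\left(-157 + \left(135 + 160\right)\right) \left(-210 - 480\right)\right)^{2}} = \frac{1}{2 \left(\left(-157 + 295\right) \left(-690\right)\right)^{2}} = \frac{1}{2 \left(138 \left(-690\right)\right)^{2}} = \frac{1}{2 \left(-95220\right)^{2}} = \frac{1}{2 \cdot 9066848400} = \frac{1}{18133696800}$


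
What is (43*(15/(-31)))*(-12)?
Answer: 7740/31 ≈ 249.68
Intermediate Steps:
(43*(15/(-31)))*(-12) = (43*(15*(-1/31)))*(-12) = (43*(-15/31))*(-12) = -645/31*(-12) = 7740/31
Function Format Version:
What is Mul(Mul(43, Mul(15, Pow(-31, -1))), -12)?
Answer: Rational(7740, 31) ≈ 249.68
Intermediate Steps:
Mul(Mul(43, Mul(15, Pow(-31, -1))), -12) = Mul(Mul(43, Mul(15, Rational(-1, 31))), -12) = Mul(Mul(43, Rational(-15, 31)), -12) = Mul(Rational(-645, 31), -12) = Rational(7740, 31)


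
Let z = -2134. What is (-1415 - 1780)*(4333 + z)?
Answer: -7025805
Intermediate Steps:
(-1415 - 1780)*(4333 + z) = (-1415 - 1780)*(4333 - 2134) = -3195*2199 = -7025805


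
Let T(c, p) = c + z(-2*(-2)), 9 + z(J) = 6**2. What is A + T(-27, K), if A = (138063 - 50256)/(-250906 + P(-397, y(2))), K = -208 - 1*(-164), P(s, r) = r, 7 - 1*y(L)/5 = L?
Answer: -29269/83627 ≈ -0.34999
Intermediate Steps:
y(L) = 35 - 5*L
z(J) = 27 (z(J) = -9 + 6**2 = -9 + 36 = 27)
K = -44 (K = -208 + 164 = -44)
T(c, p) = 27 + c (T(c, p) = c + 27 = 27 + c)
A = -29269/83627 (A = (138063 - 50256)/(-250906 + (35 - 5*2)) = 87807/(-250906 + (35 - 10)) = 87807/(-250906 + 25) = 87807/(-250881) = 87807*(-1/250881) = -29269/83627 ≈ -0.34999)
A + T(-27, K) = -29269/83627 + (27 - 27) = -29269/83627 + 0 = -29269/83627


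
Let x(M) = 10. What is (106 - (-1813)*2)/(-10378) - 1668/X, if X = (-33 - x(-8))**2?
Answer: -12105486/9594461 ≈ -1.2617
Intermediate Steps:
X = 1849 (X = (-33 - 1*10)**2 = (-33 - 10)**2 = (-43)**2 = 1849)
(106 - (-1813)*2)/(-10378) - 1668/X = (106 - (-1813)*2)/(-10378) - 1668/1849 = (106 - 49*(-74))*(-1/10378) - 1668*1/1849 = (106 + 3626)*(-1/10378) - 1668/1849 = 3732*(-1/10378) - 1668/1849 = -1866/5189 - 1668/1849 = -12105486/9594461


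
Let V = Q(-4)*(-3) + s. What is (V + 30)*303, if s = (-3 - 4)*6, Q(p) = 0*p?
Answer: -3636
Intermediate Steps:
Q(p) = 0
s = -42 (s = -7*6 = -42)
V = -42 (V = 0*(-3) - 42 = 0 - 42 = -42)
(V + 30)*303 = (-42 + 30)*303 = -12*303 = -3636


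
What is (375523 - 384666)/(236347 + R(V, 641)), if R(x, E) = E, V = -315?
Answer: -9143/236988 ≈ -0.038580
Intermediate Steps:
(375523 - 384666)/(236347 + R(V, 641)) = (375523 - 384666)/(236347 + 641) = -9143/236988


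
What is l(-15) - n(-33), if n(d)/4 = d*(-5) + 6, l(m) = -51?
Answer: -735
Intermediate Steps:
n(d) = 24 - 20*d (n(d) = 4*(d*(-5) + 6) = 4*(-5*d + 6) = 4*(6 - 5*d) = 24 - 20*d)
l(-15) - n(-33) = -51 - (24 - 20*(-33)) = -51 - (24 + 660) = -51 - 1*684 = -51 - 684 = -735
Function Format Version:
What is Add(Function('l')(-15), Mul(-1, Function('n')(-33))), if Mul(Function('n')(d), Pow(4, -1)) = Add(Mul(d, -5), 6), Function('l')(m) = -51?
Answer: -735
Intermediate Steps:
Function('n')(d) = Add(24, Mul(-20, d)) (Function('n')(d) = Mul(4, Add(Mul(d, -5), 6)) = Mul(4, Add(Mul(-5, d), 6)) = Mul(4, Add(6, Mul(-5, d))) = Add(24, Mul(-20, d)))
Add(Function('l')(-15), Mul(-1, Function('n')(-33))) = Add(-51, Mul(-1, Add(24, Mul(-20, -33)))) = Add(-51, Mul(-1, Add(24, 660))) = Add(-51, Mul(-1, 684)) = Add(-51, -684) = -735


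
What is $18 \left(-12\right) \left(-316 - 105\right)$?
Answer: $90936$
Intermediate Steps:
$18 \left(-12\right) \left(-316 - 105\right) = \left(-216\right) \left(-421\right) = 90936$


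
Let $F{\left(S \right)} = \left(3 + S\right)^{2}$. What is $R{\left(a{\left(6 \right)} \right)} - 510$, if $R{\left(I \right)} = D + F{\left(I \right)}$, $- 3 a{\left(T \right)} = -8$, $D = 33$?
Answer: $- \frac{4004}{9} \approx -444.89$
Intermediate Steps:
$a{\left(T \right)} = \frac{8}{3}$ ($a{\left(T \right)} = \left(- \frac{1}{3}\right) \left(-8\right) = \frac{8}{3}$)
$R{\left(I \right)} = 33 + \left(3 + I\right)^{2}$
$R{\left(a{\left(6 \right)} \right)} - 510 = \left(33 + \left(3 + \frac{8}{3}\right)^{2}\right) - 510 = \left(33 + \left(\frac{17}{3}\right)^{2}\right) - 510 = \left(33 + \frac{289}{9}\right) - 510 = \frac{586}{9} - 510 = - \frac{4004}{9}$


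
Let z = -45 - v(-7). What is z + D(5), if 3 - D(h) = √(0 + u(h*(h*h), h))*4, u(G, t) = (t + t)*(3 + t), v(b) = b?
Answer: -35 - 16*√5 ≈ -70.777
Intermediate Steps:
u(G, t) = 2*t*(3 + t) (u(G, t) = (2*t)*(3 + t) = 2*t*(3 + t))
z = -38 (z = -45 - 1*(-7) = -45 + 7 = -38)
D(h) = 3 - 4*√2*√(h*(3 + h)) (D(h) = 3 - √(0 + 2*h*(3 + h))*4 = 3 - √(2*h*(3 + h))*4 = 3 - √2*√(h*(3 + h))*4 = 3 - 4*√2*√(h*(3 + h)))
z + D(5) = -38 + (3 - 4*√2*√(5*(3 + 5))) = -38 + (3 - 4*√2*√(5*8)) = -38 + (3 - 4*√2*√40) = -38 + (3 - 4*√2*2*√10) = -38 + (3 - 16*√5) = -35 - 16*√5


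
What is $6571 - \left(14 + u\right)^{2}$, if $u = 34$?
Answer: $4267$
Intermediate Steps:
$6571 - \left(14 + u\right)^{2} = 6571 - \left(14 + 34\right)^{2} = 6571 - 48^{2} = 6571 - 2304 = 4267$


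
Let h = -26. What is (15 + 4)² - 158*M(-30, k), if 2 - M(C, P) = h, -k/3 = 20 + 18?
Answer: -4063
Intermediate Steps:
k = -114 (k = -3*(20 + 18) = -3*38 = -114)
M(C, P) = 28 (M(C, P) = 2 - 1*(-26) = 2 + 26 = 28)
(15 + 4)² - 158*M(-30, k) = (15 + 4)² - 158*28 = 19² - 4424 = 361 - 4424 = -4063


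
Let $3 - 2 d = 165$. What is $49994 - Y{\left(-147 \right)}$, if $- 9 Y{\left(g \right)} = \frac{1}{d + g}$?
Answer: $\frac{102587687}{2052} \approx 49994.0$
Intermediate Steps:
$d = -81$ ($d = \frac{3}{2} - \frac{165}{2} = -81$)
$Y{\left(g \right)} = - \frac{1}{9 \left(-81 + g\right)}$
$49994 - Y{\left(-147 \right)} = 49994 - - \frac{1}{-729 + 9 \left(-147\right)} = 49994 - - \frac{1}{-729 - 1323} = 49994 - - \frac{1}{-2052} = 49994 - \left(-1\right) \left(- \frac{1}{2052}\right) = 49994 - \frac{1}{2052} = \frac{102587687}{2052}$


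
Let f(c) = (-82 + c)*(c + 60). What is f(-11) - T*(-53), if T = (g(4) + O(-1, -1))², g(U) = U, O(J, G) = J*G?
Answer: -3232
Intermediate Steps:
O(J, G) = G*J
f(c) = (-82 + c)*(60 + c)
T = 25 (T = (4 - 1*(-1))² = (4 + 1)² = 5² = 25)
f(-11) - T*(-53) = (-4920 + (-11)² - 22*(-11)) - 25*(-53) = (-4920 + 121 + 242) - 1*(-1325) = -4557 + 1325 = -3232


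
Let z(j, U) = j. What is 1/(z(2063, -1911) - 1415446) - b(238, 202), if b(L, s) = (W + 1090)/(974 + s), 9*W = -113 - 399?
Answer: -6570822859/7479622836 ≈ -0.87850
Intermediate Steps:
W = -512/9 (W = (-113 - 399)/9 = (⅑)*(-512) = -512/9 ≈ -56.889)
b(L, s) = 9298/(9*(974 + s)) (b(L, s) = (-512/9 + 1090)/(974 + s) = 9298/(9*(974 + s)))
1/(z(2063, -1911) - 1415446) - b(238, 202) = 1/(2063 - 1415446) - 9298/(9*(974 + 202)) = 1/(-1413383) - 9298/(9*1176) = -1/1413383 - 9298/(9*1176) = -1/1413383 - 1*4649/5292 = -1/1413383 - 4649/5292 = -6570822859/7479622836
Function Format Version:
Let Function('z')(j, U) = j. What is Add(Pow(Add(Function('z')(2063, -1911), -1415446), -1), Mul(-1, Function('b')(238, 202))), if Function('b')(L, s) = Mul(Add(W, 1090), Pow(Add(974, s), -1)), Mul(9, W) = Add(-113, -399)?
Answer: Rational(-6570822859, 7479622836) ≈ -0.87850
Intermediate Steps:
W = Rational(-512, 9) (W = Mul(Rational(1, 9), Add(-113, -399)) = Mul(Rational(1, 9), -512) = Rational(-512, 9) ≈ -56.889)
Function('b')(L, s) = Mul(Rational(9298, 9), Pow(Add(974, s), -1)) (Function('b')(L, s) = Mul(Add(Rational(-512, 9), 1090), Pow(Add(974, s), -1)) = Mul(Rational(9298, 9), Pow(Add(974, s), -1)))
Add(Pow(Add(Function('z')(2063, -1911), -1415446), -1), Mul(-1, Function('b')(238, 202))) = Add(Pow(Add(2063, -1415446), -1), Mul(-1, Mul(Rational(9298, 9), Pow(Add(974, 202), -1)))) = Add(Pow(-1413383, -1), Mul(-1, Mul(Rational(9298, 9), Pow(1176, -1)))) = Add(Rational(-1, 1413383), Mul(-1, Mul(Rational(9298, 9), Rational(1, 1176)))) = Add(Rational(-1, 1413383), Mul(-1, Rational(4649, 5292))) = Add(Rational(-1, 1413383), Rational(-4649, 5292)) = Rational(-6570822859, 7479622836)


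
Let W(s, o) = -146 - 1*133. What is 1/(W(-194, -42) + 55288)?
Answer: 1/55009 ≈ 1.8179e-5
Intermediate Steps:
W(s, o) = -279 (W(s, o) = -146 - 133 = -279)
1/(W(-194, -42) + 55288) = 1/(-279 + 55288) = 1/55009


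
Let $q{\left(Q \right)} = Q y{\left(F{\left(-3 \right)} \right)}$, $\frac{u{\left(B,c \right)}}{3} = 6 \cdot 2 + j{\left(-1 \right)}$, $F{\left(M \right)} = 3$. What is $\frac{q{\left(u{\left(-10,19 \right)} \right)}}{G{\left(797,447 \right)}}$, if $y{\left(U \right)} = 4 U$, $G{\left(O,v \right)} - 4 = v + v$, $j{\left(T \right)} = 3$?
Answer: $\frac{270}{449} \approx 0.60134$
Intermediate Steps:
$G{\left(O,v \right)} = 4 + 2 v$ ($G{\left(O,v \right)} = 4 + \left(v + v\right) = 4 + 2 v$)
$u{\left(B,c \right)} = 45$ ($u{\left(B,c \right)} = 3 \left(6 \cdot 2 + 3\right) = 3 \left(12 + 3\right) = 3 \cdot 15 = 45$)
$q{\left(Q \right)} = 12 Q$ ($q{\left(Q \right)} = Q 4 \cdot 3 = Q 12 = 12 Q$)
$\frac{q{\left(u{\left(-10,19 \right)} \right)}}{G{\left(797,447 \right)}} = \frac{12 \cdot 45}{4 + 2 \cdot 447} = \frac{540}{4 + 894} = \frac{540}{898} = 540 \cdot \frac{1}{898} = \frac{270}{449}$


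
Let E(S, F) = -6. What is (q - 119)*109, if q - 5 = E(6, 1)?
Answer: -13080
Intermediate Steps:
q = -1 (q = 5 - 6 = -1)
(q - 119)*109 = (-1 - 119)*109 = -120*109 = -13080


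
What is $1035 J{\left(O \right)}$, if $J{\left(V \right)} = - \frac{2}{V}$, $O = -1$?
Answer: $2070$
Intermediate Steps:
$1035 J{\left(O \right)} = 1035 \left(- \frac{2}{-1}\right) = 1035 \left(\left(-2\right) \left(-1\right)\right) = 1035 \cdot 2 = 2070$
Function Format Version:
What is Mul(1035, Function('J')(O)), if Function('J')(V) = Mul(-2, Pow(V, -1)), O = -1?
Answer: 2070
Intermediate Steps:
Mul(1035, Function('J')(O)) = Mul(1035, Mul(-2, Pow(-1, -1))) = Mul(1035, Mul(-2, -1)) = Mul(1035, 2) = 2070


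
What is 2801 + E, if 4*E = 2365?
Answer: 13569/4 ≈ 3392.3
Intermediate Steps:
E = 2365/4 (E = (1/4)*2365 = 2365/4 ≈ 591.25)
2801 + E = 2801 + 2365/4 = 13569/4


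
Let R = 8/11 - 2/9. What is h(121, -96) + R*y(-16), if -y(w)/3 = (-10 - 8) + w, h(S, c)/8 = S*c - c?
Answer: -3039580/33 ≈ -92109.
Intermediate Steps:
h(S, c) = -8*c + 8*S*c (h(S, c) = 8*(S*c - c) = 8*(-c + S*c) = -8*c + 8*S*c)
R = 50/99 (R = 8*(1/11) - 2*⅑ = 8/11 - 2/9 = 50/99 ≈ 0.50505)
y(w) = 54 - 3*w (y(w) = -3*((-10 - 8) + w) = -3*(-18 + w) = 54 - 3*w)
h(121, -96) + R*y(-16) = 8*(-96)*(-1 + 121) + 50*(54 - 3*(-16))/99 = 8*(-96)*120 + 50*(54 + 48)/99 = -92160 + (50/99)*102 = -92160 + 1700/33 = -3039580/33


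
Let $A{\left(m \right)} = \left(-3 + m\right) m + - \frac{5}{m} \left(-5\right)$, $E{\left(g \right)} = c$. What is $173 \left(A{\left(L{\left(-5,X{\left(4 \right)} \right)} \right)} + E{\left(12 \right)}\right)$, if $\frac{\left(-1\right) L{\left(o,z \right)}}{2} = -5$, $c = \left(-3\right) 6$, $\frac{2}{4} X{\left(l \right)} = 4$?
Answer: $\frac{18857}{2} \approx 9428.5$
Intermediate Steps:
$X{\left(l \right)} = 8$ ($X{\left(l \right)} = 2 \cdot 4 = 8$)
$c = -18$
$L{\left(o,z \right)} = 10$ ($L{\left(o,z \right)} = \left(-2\right) \left(-5\right) = 10$)
$E{\left(g \right)} = -18$
$A{\left(m \right)} = \frac{25}{m} + m \left(-3 + m\right)$ ($A{\left(m \right)} = m \left(-3 + m\right) + \frac{25}{m} = \frac{25}{m} + m \left(-3 + m\right)$)
$173 \left(A{\left(L{\left(-5,X{\left(4 \right)} \right)} \right)} + E{\left(12 \right)}\right) = 173 \left(\frac{25 + 10^{2} \left(-3 + 10\right)}{10} - 18\right) = 173 \left(\frac{25 + 100 \cdot 7}{10} - 18\right) = 173 \left(\frac{25 + 700}{10} - 18\right) = 173 \left(\frac{1}{10} \cdot 725 - 18\right) = 173 \left(\frac{145}{2} - 18\right) = 173 \cdot \frac{109}{2} = \frac{18857}{2}$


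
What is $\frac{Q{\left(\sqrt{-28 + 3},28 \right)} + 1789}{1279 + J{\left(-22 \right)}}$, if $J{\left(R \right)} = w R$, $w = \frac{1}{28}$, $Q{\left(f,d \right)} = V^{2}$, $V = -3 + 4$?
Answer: $\frac{5012}{3579} \approx 1.4004$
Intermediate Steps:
$V = 1$
$Q{\left(f,d \right)} = 1$ ($Q{\left(f,d \right)} = 1^{2} = 1$)
$w = \frac{1}{28} \approx 0.035714$
$J{\left(R \right)} = \frac{R}{28}$
$\frac{Q{\left(\sqrt{-28 + 3},28 \right)} + 1789}{1279 + J{\left(-22 \right)}} = \frac{1 + 1789}{1279 + \frac{1}{28} \left(-22\right)} = \frac{1790}{1279 - \frac{11}{14}} = \frac{1790}{\frac{17895}{14}} = 1790 \cdot \frac{14}{17895} = \frac{5012}{3579}$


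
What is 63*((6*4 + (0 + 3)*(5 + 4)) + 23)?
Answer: 4662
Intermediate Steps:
63*((6*4 + (0 + 3)*(5 + 4)) + 23) = 63*((24 + 3*9) + 23) = 63*((24 + 27) + 23) = 63*(51 + 23) = 63*74 = 4662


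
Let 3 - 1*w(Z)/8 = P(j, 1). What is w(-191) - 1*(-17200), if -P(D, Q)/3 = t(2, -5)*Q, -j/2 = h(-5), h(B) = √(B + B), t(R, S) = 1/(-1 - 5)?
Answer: 17220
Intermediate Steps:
t(R, S) = -⅙ (t(R, S) = 1/(-6) = -⅙)
h(B) = √2*√B (h(B) = √(2*B) = √2*√B)
j = -2*I*√10 (j = -2*√2*√(-5) = -2*√2*I*√5 = -2*I*√10 ≈ -6.3246*I)
P(D, Q) = Q/2 (P(D, Q) = -(-1)*Q/2 = Q/2)
w(Z) = 20 (w(Z) = 24 - 4 = 20)
w(-191) - 1*(-17200) = 20 - 1*(-17200) = 20 + 17200 = 17220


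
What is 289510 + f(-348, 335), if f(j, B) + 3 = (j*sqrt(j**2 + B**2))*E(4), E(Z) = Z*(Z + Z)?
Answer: 289507 - 11136*sqrt(233329) ≈ -5.0896e+6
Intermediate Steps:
E(Z) = 2*Z**2 (E(Z) = Z*(2*Z) = 2*Z**2)
f(j, B) = -3 + 32*j*sqrt(B**2 + j**2) (f(j, B) = -3 + (j*sqrt(j**2 + B**2))*(2*4**2) = -3 + (j*sqrt(B**2 + j**2))*(2*16) = -3 + (j*sqrt(B**2 + j**2))*32 = -3 + 32*j*sqrt(B**2 + j**2))
289510 + f(-348, 335) = 289510 + (-3 + 32*(-348)*sqrt(335**2 + (-348)**2)) = 289510 + (-3 + 32*(-348)*sqrt(112225 + 121104)) = 289510 + (-3 + 32*(-348)*sqrt(233329)) = 289510 + (-3 - 11136*sqrt(233329)) = 289507 - 11136*sqrt(233329)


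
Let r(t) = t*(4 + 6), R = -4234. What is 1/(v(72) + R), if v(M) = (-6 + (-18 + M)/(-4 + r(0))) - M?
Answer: -2/8651 ≈ -0.00023119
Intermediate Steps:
r(t) = 10*t (r(t) = t*10 = 10*t)
v(M) = -3/2 - 5*M/4 (v(M) = (-6 + (-18 + M)/(-4 + 10*0)) - M = (-6 + (-18 + M)/(-4 + 0)) - M = (-6 + (-18 + M)/(-4)) - M = (-6 + (-18 + M)*(-¼)) - M = (-6 + (9/2 - M/4)) - M = (-3/2 - M/4) - M = -3/2 - 5*M/4)
1/(v(72) + R) = 1/((-3/2 - 5/4*72) - 4234) = 1/((-3/2 - 90) - 4234) = 1/(-183/2 - 4234) = 1/(-8651/2) = -2/8651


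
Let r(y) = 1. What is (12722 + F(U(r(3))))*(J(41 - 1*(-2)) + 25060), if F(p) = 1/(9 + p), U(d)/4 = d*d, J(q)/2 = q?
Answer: 4158821502/13 ≈ 3.1991e+8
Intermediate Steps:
J(q) = 2*q
U(d) = 4*d**2 (U(d) = 4*(d*d) = 4*d**2)
(12722 + F(U(r(3))))*(J(41 - 1*(-2)) + 25060) = (12722 + 1/(9 + 4*1**2))*(2*(41 - 1*(-2)) + 25060) = (12722 + 1/(9 + 4*1))*(2*(41 + 2) + 25060) = (12722 + 1/(9 + 4))*(2*43 + 25060) = (12722 + 1/13)*(86 + 25060) = (12722 + 1/13)*25146 = (165387/13)*25146 = 4158821502/13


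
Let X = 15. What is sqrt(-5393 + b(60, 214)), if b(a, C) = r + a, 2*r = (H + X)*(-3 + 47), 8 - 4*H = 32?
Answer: I*sqrt(5135) ≈ 71.659*I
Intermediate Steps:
H = -6 (H = 2 - 1/4*32 = 2 - 8 = -6)
r = 198 (r = ((-6 + 15)*(-3 + 47))/2 = (9*44)/2 = (1/2)*396 = 198)
b(a, C) = 198 + a
sqrt(-5393 + b(60, 214)) = sqrt(-5393 + (198 + 60)) = sqrt(-5393 + 258) = sqrt(-5135) = I*sqrt(5135)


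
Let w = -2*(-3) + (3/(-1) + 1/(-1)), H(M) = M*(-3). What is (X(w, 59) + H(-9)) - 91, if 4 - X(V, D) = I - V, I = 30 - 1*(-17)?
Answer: -105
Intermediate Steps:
H(M) = -3*M
w = 2 (w = 6 + (3*(-1) + 1*(-1)) = 6 + (-3 - 1) = 6 - 4 = 2)
I = 47 (I = 30 + 17 = 47)
X(V, D) = -43 + V (X(V, D) = 4 - (47 - V) = 4 + (-47 + V) = -43 + V)
(X(w, 59) + H(-9)) - 91 = ((-43 + 2) - 3*(-9)) - 91 = (-41 + 27) - 91 = -14 - 91 = -105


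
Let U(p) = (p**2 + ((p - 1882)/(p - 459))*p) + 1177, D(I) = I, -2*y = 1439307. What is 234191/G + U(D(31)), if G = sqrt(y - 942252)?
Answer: 972445/428 - 234191*I*sqrt(6647622)/3323811 ≈ 2272.1 - 181.66*I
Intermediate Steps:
y = -1439307/2 (y = -1/2*1439307 = -1439307/2 ≈ -7.1965e+5)
G = I*sqrt(6647622)/2 (G = sqrt(-1439307/2 - 942252) = sqrt(-3323811/2) = I*sqrt(6647622)/2 ≈ 1289.1*I)
U(p) = 1177 + p**2 + p*(-1882 + p)/(-459 + p) (U(p) = (p**2 + ((-1882 + p)/(-459 + p))*p) + 1177 = (p**2 + p*(-1882 + p)/(-459 + p)) + 1177 = 1177 + p**2 + p*(-1882 + p)/(-459 + p))
234191/G + U(D(31)) = 234191/((I*sqrt(6647622)/2)) + (-540243 + 31**3 - 705*31 - 458*31**2)/(-459 + 31) = 234191*(-I*sqrt(6647622)/3323811) + (-540243 + 29791 - 21855 - 458*961)/(-428) = -234191*I*sqrt(6647622)/3323811 - (-540243 + 29791 - 21855 - 440138)/428 = -234191*I*sqrt(6647622)/3323811 - 1/428*(-972445) = -234191*I*sqrt(6647622)/3323811 + 972445/428 = 972445/428 - 234191*I*sqrt(6647622)/3323811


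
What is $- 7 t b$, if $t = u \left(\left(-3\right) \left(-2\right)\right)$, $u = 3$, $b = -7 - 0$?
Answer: $882$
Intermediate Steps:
$b = -7$ ($b = -7 + 0 = -7$)
$t = 18$ ($t = 3 \left(\left(-3\right) \left(-2\right)\right) = 3 \cdot 6 = 18$)
$- 7 t b = \left(-7\right) 18 \left(-7\right) = \left(-126\right) \left(-7\right) = 882$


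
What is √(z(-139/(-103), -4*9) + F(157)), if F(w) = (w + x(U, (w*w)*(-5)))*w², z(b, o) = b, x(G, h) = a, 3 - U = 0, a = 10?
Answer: 6*√1213075599/103 ≈ 2028.9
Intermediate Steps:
U = 3 (U = 3 - 1*0 = 3 + 0 = 3)
x(G, h) = 10
F(w) = w²*(10 + w) (F(w) = (w + 10)*w² = (10 + w)*w² = w²*(10 + w))
√(z(-139/(-103), -4*9) + F(157)) = √(-139/(-103) + 157²*(10 + 157)) = √(-139*(-1/103) + 24649*167) = √(139/103 + 4116383) = √(423987588/103) = 6*√1213075599/103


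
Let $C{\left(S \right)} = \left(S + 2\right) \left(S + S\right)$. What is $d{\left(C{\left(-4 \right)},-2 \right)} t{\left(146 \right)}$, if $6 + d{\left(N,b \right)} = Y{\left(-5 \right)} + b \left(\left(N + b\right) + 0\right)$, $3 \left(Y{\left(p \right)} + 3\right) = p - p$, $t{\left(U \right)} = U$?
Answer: $-5402$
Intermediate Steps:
$Y{\left(p \right)} = -3$ ($Y{\left(p \right)} = -3 + \frac{p - p}{3} = -3 + \frac{1}{3} \cdot 0 = -3 + 0 = -3$)
$C{\left(S \right)} = 2 S \left(2 + S\right)$ ($C{\left(S \right)} = \left(2 + S\right) 2 S = 2 S \left(2 + S\right)$)
$d{\left(N,b \right)} = -9 + b \left(N + b\right)$ ($d{\left(N,b \right)} = -6 + \left(-3 + b \left(\left(N + b\right) + 0\right)\right) = -6 + \left(-3 + b \left(N + b\right)\right) = -9 + b \left(N + b\right)$)
$d{\left(C{\left(-4 \right)},-2 \right)} t{\left(146 \right)} = \left(-9 + \left(-2\right)^{2} + 2 \left(-4\right) \left(2 - 4\right) \left(-2\right)\right) 146 = \left(-9 + 4 + 2 \left(-4\right) \left(-2\right) \left(-2\right)\right) 146 = \left(-9 + 4 + 16 \left(-2\right)\right) 146 = \left(-9 + 4 - 32\right) 146 = \left(-37\right) 146 = -5402$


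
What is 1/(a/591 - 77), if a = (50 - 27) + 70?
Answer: -197/15138 ≈ -0.013014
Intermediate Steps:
a = 93 (a = 23 + 70 = 93)
1/(a/591 - 77) = 1/(93/591 - 77) = 1/(93*(1/591) - 77) = 1/(31/197 - 77) = 1/(-15138/197) = -197/15138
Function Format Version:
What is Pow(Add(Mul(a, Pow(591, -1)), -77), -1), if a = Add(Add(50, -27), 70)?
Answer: Rational(-197, 15138) ≈ -0.013014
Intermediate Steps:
a = 93 (a = Add(23, 70) = 93)
Pow(Add(Mul(a, Pow(591, -1)), -77), -1) = Pow(Add(Mul(93, Pow(591, -1)), -77), -1) = Pow(Add(Mul(93, Rational(1, 591)), -77), -1) = Pow(Add(Rational(31, 197), -77), -1) = Pow(Rational(-15138, 197), -1) = Rational(-197, 15138)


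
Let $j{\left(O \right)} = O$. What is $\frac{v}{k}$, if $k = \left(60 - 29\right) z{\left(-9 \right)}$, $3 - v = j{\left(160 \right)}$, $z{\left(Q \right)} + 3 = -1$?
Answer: $\frac{157}{124} \approx 1.2661$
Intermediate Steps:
$z{\left(Q \right)} = -4$ ($z{\left(Q \right)} = -3 - 1 = -4$)
$v = -157$ ($v = 3 - 160 = -157$)
$k = -124$ ($k = \left(60 - 29\right) \left(-4\right) = 31 \left(-4\right) = -124$)
$\frac{v}{k} = - \frac{157}{-124} = \left(-157\right) \left(- \frac{1}{124}\right) = \frac{157}{124}$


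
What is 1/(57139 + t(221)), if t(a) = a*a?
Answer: 1/105980 ≈ 9.4357e-6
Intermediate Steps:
t(a) = a²
1/(57139 + t(221)) = 1/(57139 + 221²) = 1/(57139 + 48841) = 1/105980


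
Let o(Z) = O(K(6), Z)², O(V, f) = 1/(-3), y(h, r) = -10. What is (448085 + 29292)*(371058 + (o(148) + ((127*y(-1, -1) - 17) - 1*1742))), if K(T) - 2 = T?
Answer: 1581197696774/9 ≈ 1.7569e+11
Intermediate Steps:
K(T) = 2 + T
O(V, f) = -⅓
o(Z) = ⅑ (o(Z) = (-⅓)² = ⅑)
(448085 + 29292)*(371058 + (o(148) + ((127*y(-1, -1) - 17) - 1*1742))) = (448085 + 29292)*(371058 + (⅑ + ((127*(-10) - 17) - 1*1742))) = 477377*(371058 + (⅑ + ((-1270 - 17) - 1742))) = 477377*(371058 + (⅑ + (-1287 - 1742))) = 477377*(371058 + (⅑ - 3029)) = 477377*(371058 - 27260/9) = 477377*(3312262/9) = 1581197696774/9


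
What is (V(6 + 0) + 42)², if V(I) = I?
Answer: 2304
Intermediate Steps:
(V(6 + 0) + 42)² = ((6 + 0) + 42)² = (6 + 42)² = 48² = 2304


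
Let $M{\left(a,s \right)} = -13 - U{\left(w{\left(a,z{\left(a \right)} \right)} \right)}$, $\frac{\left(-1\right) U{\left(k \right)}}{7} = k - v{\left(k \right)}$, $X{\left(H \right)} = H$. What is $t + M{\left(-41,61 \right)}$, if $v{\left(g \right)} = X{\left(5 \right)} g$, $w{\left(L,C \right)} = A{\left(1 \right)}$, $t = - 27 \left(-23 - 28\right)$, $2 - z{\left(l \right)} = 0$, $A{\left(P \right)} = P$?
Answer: $1336$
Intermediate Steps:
$z{\left(l \right)} = 2$ ($z{\left(l \right)} = 2 - 0 = 2 + 0 = 2$)
$t = 1377$ ($t = \left(-27\right) \left(-51\right) = 1377$)
$w{\left(L,C \right)} = 1$
$v{\left(g \right)} = 5 g$
$U{\left(k \right)} = 28 k$ ($U{\left(k \right)} = - 7 \left(k - 5 k\right) = - 7 \left(- 4 k\right) = 28 k$)
$M{\left(a,s \right)} = -41$ ($M{\left(a,s \right)} = -13 - 28 \cdot 1 = -13 - 28 = -41$)
$t + M{\left(-41,61 \right)} = 1377 - 41 = 1336$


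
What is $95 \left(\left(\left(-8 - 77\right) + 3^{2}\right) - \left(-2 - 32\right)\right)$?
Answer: $-3990$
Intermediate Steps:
$95 \left(\left(\left(-8 - 77\right) + 3^{2}\right) - \left(-2 - 32\right)\right) = 95 \left(\left(-85 + 9\right) - -34\right) = 95 \left(-76 + 34\right) = 95 \left(-42\right) = -3990$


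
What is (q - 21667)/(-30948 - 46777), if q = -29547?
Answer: 51214/77725 ≈ 0.65891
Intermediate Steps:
(q - 21667)/(-30948 - 46777) = (-29547 - 21667)/(-30948 - 46777) = -51214/(-77725) = -51214*(-1/77725) = 51214/77725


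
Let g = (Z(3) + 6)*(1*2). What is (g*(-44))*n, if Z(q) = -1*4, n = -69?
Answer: 12144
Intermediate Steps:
Z(q) = -4
g = 4 (g = (-4 + 6)*(1*2) = 2*2 = 4)
(g*(-44))*n = (4*(-44))*(-69) = -176*(-69) = 12144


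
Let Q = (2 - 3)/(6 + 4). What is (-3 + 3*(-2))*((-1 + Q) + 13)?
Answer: -1071/10 ≈ -107.10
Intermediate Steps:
Q = -1/10 ≈ -0.10000
(-3 + 3*(-2))*((-1 + Q) + 13) = (-3 + 3*(-2))*((-1 - 1/10) + 13) = (-3 - 6)*(-11/10 + 13) = -9*119/10 = -1071/10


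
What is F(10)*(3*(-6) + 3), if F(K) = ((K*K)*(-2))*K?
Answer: 30000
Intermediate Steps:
F(K) = -2*K**3 (F(K) = (K**2*(-2))*K = (-2*K**2)*K = -2*K**3)
F(10)*(3*(-6) + 3) = (-2*10**3)*(3*(-6) + 3) = (-2*1000)*(-18 + 3) = -2000*(-15) = 30000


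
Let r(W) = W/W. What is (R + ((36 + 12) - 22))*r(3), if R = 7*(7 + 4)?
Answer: 103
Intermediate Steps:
r(W) = 1
R = 77 (R = 7*11 = 77)
(R + ((36 + 12) - 22))*r(3) = (77 + ((36 + 12) - 22))*1 = (77 + (48 - 22))*1 = (77 + 26)*1 = 103*1 = 103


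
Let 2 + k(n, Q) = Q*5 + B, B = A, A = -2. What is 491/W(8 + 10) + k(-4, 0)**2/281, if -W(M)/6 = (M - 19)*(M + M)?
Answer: 141427/60696 ≈ 2.3301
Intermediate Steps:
B = -2
W(M) = -12*M*(-19 + M) (W(M) = -6*(M - 19)*(M + M) = -6*(-19 + M)*2*M = -12*M*(-19 + M))
k(n, Q) = -4 + 5*Q (k(n, Q) = -2 + (Q*5 - 2) = -2 + (5*Q - 2) = -2 + (-2 + 5*Q) = -4 + 5*Q)
491/W(8 + 10) + k(-4, 0)**2/281 = 491/((12*(8 + 10)*(19 - (8 + 10)))) + (-4 + 5*0)**2/281 = 491/((12*18*(19 - 1*18))) + (-4 + 0)**2*(1/281) = 491/((12*18*(19 - 18))) + (-4)**2*(1/281) = 491/((12*18*1)) + 16*(1/281) = 491/216 + 16/281 = 141427/60696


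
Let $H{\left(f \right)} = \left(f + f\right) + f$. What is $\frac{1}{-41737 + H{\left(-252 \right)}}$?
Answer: $- \frac{1}{42493} \approx -2.3533 \cdot 10^{-5}$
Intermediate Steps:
$H{\left(f \right)} = 3 f$ ($H{\left(f \right)} = 2 f + f = 3 f$)
$\frac{1}{-41737 + H{\left(-252 \right)}} = \frac{1}{-41737 + 3 \left(-252\right)} = \frac{1}{-41737 - 756} = \frac{1}{-42493} = - \frac{1}{42493}$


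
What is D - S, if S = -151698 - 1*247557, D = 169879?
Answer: 569134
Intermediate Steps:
S = -399255 (S = -151698 - 247557 = -399255)
D - S = 169879 - 1*(-399255) = 169879 + 399255 = 569134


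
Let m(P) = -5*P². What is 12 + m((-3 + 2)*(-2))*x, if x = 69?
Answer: -1368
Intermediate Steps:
12 + m((-3 + 2)*(-2))*x = 12 - 5*4*(-3 + 2)²*69 = 12 - 5*(-1*(-2))²*69 = 12 - 5*2²*69 = 12 - 5*4*69 = 12 - 20*69 = 12 - 1380 = -1368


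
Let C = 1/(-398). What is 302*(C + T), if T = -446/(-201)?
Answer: 26773357/39999 ≈ 669.35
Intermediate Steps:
T = 446/201 (T = -446*(-1/201) = 446/201 ≈ 2.2189)
C = -1/398 ≈ -0.0025126
302*(C + T) = 302*(-1/398 + 446/201) = 302*(177307/79998) = 26773357/39999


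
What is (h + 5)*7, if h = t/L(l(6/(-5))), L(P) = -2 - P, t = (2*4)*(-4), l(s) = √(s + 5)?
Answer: 2275 - 224*√95 ≈ 91.718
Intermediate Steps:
l(s) = √(5 + s)
t = -32 (t = 8*(-4) = -32)
h = -32/(-2 - √95/5) (h = -32/(-2 - √(5 + 6/(-5))) = -32/(-2 - √(5 + 6*(-⅕))) = -32/(-2 - √(5 - 6/5)) = -32/(-2 - √(19/5)) = -32/(-2 - √95/5) ≈ 8.1026)
(h + 5)*7 = ((320 - 32*√95) + 5)*7 = (325 - 32*√95)*7 = 2275 - 224*√95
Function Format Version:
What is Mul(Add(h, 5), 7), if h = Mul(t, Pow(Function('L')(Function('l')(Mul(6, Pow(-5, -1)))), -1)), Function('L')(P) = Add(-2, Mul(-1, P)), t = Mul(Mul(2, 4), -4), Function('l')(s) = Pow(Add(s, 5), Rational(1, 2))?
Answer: Add(2275, Mul(-224, Pow(95, Rational(1, 2)))) ≈ 91.718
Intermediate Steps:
Function('l')(s) = Pow(Add(5, s), Rational(1, 2))
t = -32 (t = Mul(8, -4) = -32)
h = Mul(-32, Pow(Add(-2, Mul(Rational(-1, 5), Pow(95, Rational(1, 2)))), -1)) (h = Mul(-32, Pow(Add(-2, Mul(-1, Pow(Add(5, Mul(6, Pow(-5, -1))), Rational(1, 2)))), -1)) = Mul(-32, Pow(Add(-2, Mul(-1, Pow(Add(5, Mul(6, Rational(-1, 5))), Rational(1, 2)))), -1)) = Mul(-32, Pow(Add(-2, Mul(-1, Pow(Add(5, Rational(-6, 5)), Rational(1, 2)))), -1)) = Mul(-32, Pow(Add(-2, Mul(-1, Pow(Rational(19, 5), Rational(1, 2)))), -1)) = Mul(-32, Pow(Add(-2, Mul(-1, Mul(Rational(1, 5), Pow(95, Rational(1, 2))))), -1)) = Mul(-32, Pow(Add(-2, Mul(Rational(-1, 5), Pow(95, Rational(1, 2)))), -1)) ≈ 8.1026)
Mul(Add(h, 5), 7) = Mul(Add(Add(320, Mul(-32, Pow(95, Rational(1, 2)))), 5), 7) = Mul(Add(325, Mul(-32, Pow(95, Rational(1, 2)))), 7) = Add(2275, Mul(-224, Pow(95, Rational(1, 2))))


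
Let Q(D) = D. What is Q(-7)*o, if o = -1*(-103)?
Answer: -721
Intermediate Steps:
o = 103
Q(-7)*o = -7*103 = -721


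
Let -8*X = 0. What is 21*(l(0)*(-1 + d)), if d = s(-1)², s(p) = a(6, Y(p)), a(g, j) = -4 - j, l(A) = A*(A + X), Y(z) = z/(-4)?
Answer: 0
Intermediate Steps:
X = 0 (X = -⅛*0 = 0)
Y(z) = -z/4 (Y(z) = z*(-¼) = -z/4)
l(A) = A² (l(A) = A*(A + 0) = A*A = A²)
s(p) = -4 + p/4 (s(p) = -4 - (-1)*p/4 = -4 + p/4)
d = 289/16 (d = (-4 + (¼)*(-1))² = (-4 - ¼)² = (-17/4)² = 289/16 ≈ 18.063)
21*(l(0)*(-1 + d)) = 21*(0²*(-1 + 289/16)) = 21*(0*(273/16)) = 21*0 = 0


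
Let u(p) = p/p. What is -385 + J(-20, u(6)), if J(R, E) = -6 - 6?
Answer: -397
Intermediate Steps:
u(p) = 1
J(R, E) = -12
-385 + J(-20, u(6)) = -385 - 12 = -397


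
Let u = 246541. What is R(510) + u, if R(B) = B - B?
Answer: 246541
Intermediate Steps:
R(B) = 0
R(510) + u = 0 + 246541 = 246541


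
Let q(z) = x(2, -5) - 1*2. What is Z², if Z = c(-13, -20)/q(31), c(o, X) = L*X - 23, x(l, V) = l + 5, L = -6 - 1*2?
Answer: 18769/25 ≈ 750.76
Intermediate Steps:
L = -8 (L = -6 - 2 = -8)
x(l, V) = 5 + l
c(o, X) = -23 - 8*X (c(o, X) = -8*X - 23 = -23 - 8*X)
q(z) = 5 (q(z) = (5 + 2) - 1*2 = 7 - 2 = 5)
Z = 137/5 (Z = (-23 - 8*(-20))/5 = (-23 + 160)*(⅕) = 137*(⅕) = 137/5 ≈ 27.400)
Z² = (137/5)² = 18769/25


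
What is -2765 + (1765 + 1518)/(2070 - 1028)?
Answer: -2877847/1042 ≈ -2761.8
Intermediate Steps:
-2765 + (1765 + 1518)/(2070 - 1028) = -2765 + 3283/1042 = -2877847/1042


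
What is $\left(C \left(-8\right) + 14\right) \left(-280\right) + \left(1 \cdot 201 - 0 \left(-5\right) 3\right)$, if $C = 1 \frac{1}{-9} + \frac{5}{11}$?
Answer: $- \frac{292021}{99} \approx -2949.7$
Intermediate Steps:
$C = \frac{34}{99}$ ($C = 1 \left(- \frac{1}{9}\right) + 5 \cdot \frac{1}{11} = - \frac{1}{9} + \frac{5}{11} = \frac{34}{99} \approx 0.34343$)
$\left(C \left(-8\right) + 14\right) \left(-280\right) + \left(1 \cdot 201 - 0 \left(-5\right) 3\right) = \left(\frac{34}{99} \left(-8\right) + 14\right) \left(-280\right) + \left(1 \cdot 201 - 0 \left(-5\right) 3\right) = \left(- \frac{272}{99} + 14\right) \left(-280\right) + \left(201 - 0 \cdot 3\right) = \frac{1114}{99} \left(-280\right) + \left(201 - 0\right) = - \frac{311920}{99} + \left(201 + 0\right) = - \frac{311920}{99} + 201 = - \frac{292021}{99}$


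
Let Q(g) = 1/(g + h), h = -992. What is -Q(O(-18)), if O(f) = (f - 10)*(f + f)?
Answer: -1/16 ≈ -0.062500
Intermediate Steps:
O(f) = 2*f*(-10 + f) (O(f) = (-10 + f)*(2*f) = 2*f*(-10 + f))
Q(g) = 1/(-992 + g) (Q(g) = 1/(g - 992) = 1/(-992 + g))
-Q(O(-18)) = -1/(-992 + 2*(-18)*(-10 - 18)) = -1/(-992 + 2*(-18)*(-28)) = -1/(-992 + 1008) = -1/16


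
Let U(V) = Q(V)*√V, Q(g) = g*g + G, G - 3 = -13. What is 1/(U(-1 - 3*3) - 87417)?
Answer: -9713/849090321 - 10*I*√10/849090321 ≈ -1.1439e-5 - 3.7243e-8*I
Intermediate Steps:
G = -10 (G = 3 - 13 = -10)
Q(g) = -10 + g² (Q(g) = g*g - 10 = g² - 10 = -10 + g²)
U(V) = √V*(-10 + V²) (U(V) = (-10 + V²)*√V = √V*(-10 + V²))
1/(U(-1 - 3*3) - 87417) = 1/(√(-1 - 3*3)*(-10 + (-1 - 3*3)²) - 87417) = 1/(√(-1 - 9)*(-10 + (-1 - 9)²) - 87417) = 1/(√(-10)*(-10 + (-10)²) - 87417) = 1/((I*√10)*(-10 + 100) - 87417) = 1/((I*√10)*90 - 87417) = 1/(90*I*√10 - 87417) = 1/(-87417 + 90*I*√10)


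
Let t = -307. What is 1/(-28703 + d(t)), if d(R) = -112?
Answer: -1/28815 ≈ -3.4704e-5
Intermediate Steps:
1/(-28703 + d(t)) = 1/(-28703 - 112) = 1/(-28815) = -1/28815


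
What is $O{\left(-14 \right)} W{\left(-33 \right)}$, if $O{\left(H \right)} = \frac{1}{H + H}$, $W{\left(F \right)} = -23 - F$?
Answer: $- \frac{5}{14} \approx -0.35714$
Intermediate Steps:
$O{\left(H \right)} = \frac{1}{2 H}$
$O{\left(-14 \right)} W{\left(-33 \right)} = \frac{1}{2 \left(-14\right)} \left(-23 - -33\right) = \frac{1}{2} \left(- \frac{1}{14}\right) \left(-23 + 33\right) = \left(- \frac{1}{28}\right) 10 = - \frac{5}{14}$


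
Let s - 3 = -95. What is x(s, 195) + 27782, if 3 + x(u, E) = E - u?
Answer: 28066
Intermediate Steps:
s = -92 (s = 3 - 95 = -92)
x(u, E) = -3 + E - u (x(u, E) = -3 + (E - u) = -3 + E - u)
x(s, 195) + 27782 = (-3 + 195 - 1*(-92)) + 27782 = (-3 + 195 + 92) + 27782 = 284 + 27782 = 28066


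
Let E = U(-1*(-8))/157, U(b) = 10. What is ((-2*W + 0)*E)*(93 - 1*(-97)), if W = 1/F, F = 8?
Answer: -475/157 ≈ -3.0255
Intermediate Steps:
E = 10/157 ≈ 0.063694
W = 1/8 ≈ 0.12500
((-2*W + 0)*E)*(93 - 1*(-97)) = ((-2*1/8 + 0)*(10/157))*(93 - 1*(-97)) = ((-1/4 + 0)*(10/157))*(93 + 97) = -1/4*10/157*190 = -5/314*190 = -475/157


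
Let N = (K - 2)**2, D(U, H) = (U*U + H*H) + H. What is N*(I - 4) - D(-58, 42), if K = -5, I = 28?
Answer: -3994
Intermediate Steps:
D(U, H) = H + H**2 + U**2 (D(U, H) = (U**2 + H**2) + H = (H**2 + U**2) + H = H + H**2 + U**2)
N = 49 (N = (-5 - 2)**2 = (-7)**2 = 49)
N*(I - 4) - D(-58, 42) = 49*(28 - 4) - (42 + 42**2 + (-58)**2) = 49*24 - (42 + 1764 + 3364) = 1176 - 1*5170 = 1176 - 5170 = -3994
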